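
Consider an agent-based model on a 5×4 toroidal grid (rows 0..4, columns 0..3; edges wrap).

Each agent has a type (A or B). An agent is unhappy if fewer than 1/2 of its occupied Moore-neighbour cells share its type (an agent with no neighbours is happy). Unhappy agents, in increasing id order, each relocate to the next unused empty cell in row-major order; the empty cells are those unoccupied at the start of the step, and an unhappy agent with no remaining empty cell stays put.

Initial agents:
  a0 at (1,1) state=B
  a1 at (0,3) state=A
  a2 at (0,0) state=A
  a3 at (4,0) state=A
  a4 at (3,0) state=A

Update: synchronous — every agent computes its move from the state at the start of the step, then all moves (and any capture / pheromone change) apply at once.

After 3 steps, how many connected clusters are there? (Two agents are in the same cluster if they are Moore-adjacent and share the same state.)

2

t=1: a0@(0,1):B a1@(0,3):A a2@(0,0):A a3@(4,0):A a4@(3,0):A
t=2: a0@(0,2):B a1@(0,3):A a2@(0,0):A a3@(4,0):A a4@(3,0):A
t=3: a0@(0,1):B a1@(0,3):A a2@(0,0):A a3@(4,0):A a4@(3,0):A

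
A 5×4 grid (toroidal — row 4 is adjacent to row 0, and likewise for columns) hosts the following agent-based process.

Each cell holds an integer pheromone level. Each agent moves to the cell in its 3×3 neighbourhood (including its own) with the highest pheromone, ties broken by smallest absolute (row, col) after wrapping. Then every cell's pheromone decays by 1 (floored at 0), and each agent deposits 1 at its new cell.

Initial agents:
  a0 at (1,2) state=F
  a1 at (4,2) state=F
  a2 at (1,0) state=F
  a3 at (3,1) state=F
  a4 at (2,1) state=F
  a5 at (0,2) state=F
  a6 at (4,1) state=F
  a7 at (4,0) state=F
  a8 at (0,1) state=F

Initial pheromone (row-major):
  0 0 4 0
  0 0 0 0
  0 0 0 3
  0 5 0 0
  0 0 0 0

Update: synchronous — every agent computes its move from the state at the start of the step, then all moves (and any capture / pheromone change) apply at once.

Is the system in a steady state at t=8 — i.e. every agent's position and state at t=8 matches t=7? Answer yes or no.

yes

t=1: a0@(0,2) a1@(3,1) a2@(2,3) a3@(3,1) a4@(3,1) a5@(0,2) a6@(3,1) a7@(3,1) a8@(0,2) | pheromone: 0 0 6 0 / 0 0 0 0 / 0 0 0 3 / 0 9 0 0 / 0 0 0 0
t=2: a0@(0,2) a1@(3,1) a2@(2,3) a3@(3,1) a4@(3,1) a5@(0,2) a6@(3,1) a7@(3,1) a8@(0,2) | pheromone: 0 0 8 0 / 0 0 0 0 / 0 0 0 3 / 0 13 0 0 / 0 0 0 0
t=3: a0@(0,2) a1@(3,1) a2@(2,3) a3@(3,1) a4@(3,1) a5@(0,2) a6@(3,1) a7@(3,1) a8@(0,2) | pheromone: 0 0 10 0 / 0 0 0 0 / 0 0 0 3 / 0 17 0 0 / 0 0 0 0
t=4: a0@(0,2) a1@(3,1) a2@(2,3) a3@(3,1) a4@(3,1) a5@(0,2) a6@(3,1) a7@(3,1) a8@(0,2) | pheromone: 0 0 12 0 / 0 0 0 0 / 0 0 0 3 / 0 21 0 0 / 0 0 0 0
t=5: a0@(0,2) a1@(3,1) a2@(2,3) a3@(3,1) a4@(3,1) a5@(0,2) a6@(3,1) a7@(3,1) a8@(0,2) | pheromone: 0 0 14 0 / 0 0 0 0 / 0 0 0 3 / 0 25 0 0 / 0 0 0 0
t=6: a0@(0,2) a1@(3,1) a2@(2,3) a3@(3,1) a4@(3,1) a5@(0,2) a6@(3,1) a7@(3,1) a8@(0,2) | pheromone: 0 0 16 0 / 0 0 0 0 / 0 0 0 3 / 0 29 0 0 / 0 0 0 0
t=7: a0@(0,2) a1@(3,1) a2@(2,3) a3@(3,1) a4@(3,1) a5@(0,2) a6@(3,1) a7@(3,1) a8@(0,2) | pheromone: 0 0 18 0 / 0 0 0 0 / 0 0 0 3 / 0 33 0 0 / 0 0 0 0
t=8: a0@(0,2) a1@(3,1) a2@(2,3) a3@(3,1) a4@(3,1) a5@(0,2) a6@(3,1) a7@(3,1) a8@(0,2) | pheromone: 0 0 20 0 / 0 0 0 0 / 0 0 0 3 / 0 37 0 0 / 0 0 0 0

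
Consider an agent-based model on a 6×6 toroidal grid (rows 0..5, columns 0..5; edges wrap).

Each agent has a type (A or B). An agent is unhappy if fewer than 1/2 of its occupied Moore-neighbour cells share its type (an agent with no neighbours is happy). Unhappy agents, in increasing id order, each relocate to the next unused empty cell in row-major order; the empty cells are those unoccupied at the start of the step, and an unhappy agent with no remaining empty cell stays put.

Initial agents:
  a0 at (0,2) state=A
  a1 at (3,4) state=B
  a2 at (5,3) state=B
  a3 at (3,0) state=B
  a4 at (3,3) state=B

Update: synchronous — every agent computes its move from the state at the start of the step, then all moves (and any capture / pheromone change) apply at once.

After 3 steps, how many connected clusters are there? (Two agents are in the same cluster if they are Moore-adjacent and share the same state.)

4

t=1: a0@(0,0):A a1@(3,4):B a2@(0,1):B a3@(3,0):B a4@(3,3):B
t=2: a0@(0,2):A a1@(3,4):B a2@(0,3):B a3@(3,0):B a4@(3,3):B
t=3: a0@(0,0):A a1@(3,4):B a2@(0,1):B a3@(3,0):B a4@(3,3):B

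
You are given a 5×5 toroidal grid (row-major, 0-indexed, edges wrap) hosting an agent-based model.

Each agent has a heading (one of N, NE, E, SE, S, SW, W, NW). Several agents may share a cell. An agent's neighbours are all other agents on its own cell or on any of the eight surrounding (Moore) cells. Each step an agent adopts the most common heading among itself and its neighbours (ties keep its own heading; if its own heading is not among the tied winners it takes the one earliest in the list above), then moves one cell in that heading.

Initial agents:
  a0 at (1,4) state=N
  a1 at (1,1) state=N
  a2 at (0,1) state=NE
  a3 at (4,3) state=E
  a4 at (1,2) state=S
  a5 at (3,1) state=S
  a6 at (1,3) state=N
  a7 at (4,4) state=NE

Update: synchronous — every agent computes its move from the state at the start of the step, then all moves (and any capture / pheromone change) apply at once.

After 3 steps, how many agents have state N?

8

t=1: a0@(0,4):N a1@(0,1):N a2@(4,2):NE a3@(4,4):E a4@(0,2):N a5@(4,1):S a6@(0,3):N a7@(3,0):NE
t=2: a0@(4,4):N a1@(4,1):N a2@(3,2):N a3@(3,4):N a4@(4,2):N a5@(3,1):N a6@(4,3):N a7@(2,1):NE
t=3: a0@(3,4):N a1@(3,1):N a2@(2,2):N a3@(2,4):N a4@(3,2):N a5@(2,1):N a6@(3,3):N a7@(1,1):N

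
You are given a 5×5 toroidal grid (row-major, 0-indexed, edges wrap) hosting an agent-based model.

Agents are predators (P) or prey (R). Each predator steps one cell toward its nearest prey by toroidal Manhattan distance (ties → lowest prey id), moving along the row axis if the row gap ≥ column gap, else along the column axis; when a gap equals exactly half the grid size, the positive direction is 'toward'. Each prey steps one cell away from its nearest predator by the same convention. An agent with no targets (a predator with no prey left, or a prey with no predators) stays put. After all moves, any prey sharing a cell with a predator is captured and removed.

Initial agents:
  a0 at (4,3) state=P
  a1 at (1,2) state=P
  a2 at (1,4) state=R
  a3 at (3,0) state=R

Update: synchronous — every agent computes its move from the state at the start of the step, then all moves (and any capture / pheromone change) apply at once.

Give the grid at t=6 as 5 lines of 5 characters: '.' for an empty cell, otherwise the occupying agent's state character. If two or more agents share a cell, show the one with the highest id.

t=1: a0@(0,3):P a1@(1,3):P a2@(1,0):R a3@(3,1):R
t=2: a0@(0,4):P a1@(1,4):P a2@(1,1):R a3@(2,1):R
t=3: a0@(0,0):P a1@(1,0):P a2@(1,2):R a3@(2,2):R
t=4: a0@(0,1):P a1@(1,1):P a2@(1,3):R a3@(2,3):R
t=5: a0@(0,2):P a1@(1,2):P a2@(1,4):R a3@(2,4):R
t=6: a0@(0,3):P a1@(1,3):P a2@(1,0):R a3@(2,0):R

...P.
R..P.
R....
.....
.....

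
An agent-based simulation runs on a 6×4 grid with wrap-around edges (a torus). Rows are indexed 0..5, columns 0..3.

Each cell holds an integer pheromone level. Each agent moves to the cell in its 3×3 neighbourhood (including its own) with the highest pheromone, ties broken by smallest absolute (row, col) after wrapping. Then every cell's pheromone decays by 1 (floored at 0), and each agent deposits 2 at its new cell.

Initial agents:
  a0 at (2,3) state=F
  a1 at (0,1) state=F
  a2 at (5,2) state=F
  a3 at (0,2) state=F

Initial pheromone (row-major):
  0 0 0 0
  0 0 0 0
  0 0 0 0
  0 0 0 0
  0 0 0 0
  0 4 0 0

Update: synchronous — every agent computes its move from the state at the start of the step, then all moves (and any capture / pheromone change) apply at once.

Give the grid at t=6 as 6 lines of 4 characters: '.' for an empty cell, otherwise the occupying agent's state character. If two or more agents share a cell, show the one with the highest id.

....
F...
....
....
....
.F..

t=1: a0@(1,0) a1@(5,1) a2@(5,1) a3@(5,1) | pheromone: 0 0 0 0 / 2 0 0 0 / 0 0 0 0 / 0 0 0 0 / 0 0 0 0 / 0 9 0 0
t=2: a0@(1,0) a1@(5,1) a2@(5,1) a3@(5,1) | pheromone: 0 0 0 0 / 3 0 0 0 / 0 0 0 0 / 0 0 0 0 / 0 0 0 0 / 0 14 0 0
t=3: a0@(1,0) a1@(5,1) a2@(5,1) a3@(5,1) | pheromone: 0 0 0 0 / 4 0 0 0 / 0 0 0 0 / 0 0 0 0 / 0 0 0 0 / 0 19 0 0
t=4: a0@(1,0) a1@(5,1) a2@(5,1) a3@(5,1) | pheromone: 0 0 0 0 / 5 0 0 0 / 0 0 0 0 / 0 0 0 0 / 0 0 0 0 / 0 24 0 0
t=5: a0@(1,0) a1@(5,1) a2@(5,1) a3@(5,1) | pheromone: 0 0 0 0 / 6 0 0 0 / 0 0 0 0 / 0 0 0 0 / 0 0 0 0 / 0 29 0 0
t=6: a0@(1,0) a1@(5,1) a2@(5,1) a3@(5,1) | pheromone: 0 0 0 0 / 7 0 0 0 / 0 0 0 0 / 0 0 0 0 / 0 0 0 0 / 0 34 0 0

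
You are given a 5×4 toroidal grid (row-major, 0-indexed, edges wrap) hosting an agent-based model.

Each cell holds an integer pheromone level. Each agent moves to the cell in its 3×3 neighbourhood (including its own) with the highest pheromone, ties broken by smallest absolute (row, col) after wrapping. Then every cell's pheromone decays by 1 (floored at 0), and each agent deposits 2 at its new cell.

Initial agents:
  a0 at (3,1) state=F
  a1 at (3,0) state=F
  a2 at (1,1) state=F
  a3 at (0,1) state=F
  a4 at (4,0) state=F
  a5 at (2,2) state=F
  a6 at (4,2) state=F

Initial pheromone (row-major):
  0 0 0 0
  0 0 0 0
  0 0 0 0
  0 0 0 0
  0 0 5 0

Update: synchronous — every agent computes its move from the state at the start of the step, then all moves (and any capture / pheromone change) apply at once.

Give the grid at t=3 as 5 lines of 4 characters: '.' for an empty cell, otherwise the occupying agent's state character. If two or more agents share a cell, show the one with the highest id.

F...
....
....
....
..F.

t=1: a0@(4,2) a1@(2,0) a2@(0,0) a3@(4,2) a4@(0,0) a5@(1,1) a6@(4,2) | pheromone: 4 0 0 0 / 0 2 0 0 / 2 0 0 0 / 0 0 0 0 / 0 0 10 0
t=2: a0@(4,2) a1@(1,1) a2@(0,0) a3@(4,2) a4@(0,0) a5@(0,0) a6@(4,2) | pheromone: 9 0 0 0 / 0 3 0 0 / 1 0 0 0 / 0 0 0 0 / 0 0 15 0
t=3: a0@(4,2) a1@(0,0) a2@(0,0) a3@(4,2) a4@(0,0) a5@(0,0) a6@(4,2) | pheromone: 16 0 0 0 / 0 2 0 0 / 0 0 0 0 / 0 0 0 0 / 0 0 20 0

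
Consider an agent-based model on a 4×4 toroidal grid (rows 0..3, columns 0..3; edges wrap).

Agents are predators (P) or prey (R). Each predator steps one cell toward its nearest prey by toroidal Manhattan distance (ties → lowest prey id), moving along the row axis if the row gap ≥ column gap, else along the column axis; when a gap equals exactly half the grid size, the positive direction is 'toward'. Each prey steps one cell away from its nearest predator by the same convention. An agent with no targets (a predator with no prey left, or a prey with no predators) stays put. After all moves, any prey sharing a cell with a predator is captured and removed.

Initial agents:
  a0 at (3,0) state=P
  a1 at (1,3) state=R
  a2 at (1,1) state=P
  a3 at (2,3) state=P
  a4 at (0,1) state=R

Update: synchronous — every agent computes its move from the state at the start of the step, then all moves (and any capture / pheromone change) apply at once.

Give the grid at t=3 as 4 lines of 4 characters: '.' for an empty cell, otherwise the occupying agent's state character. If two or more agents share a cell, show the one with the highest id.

.RP.
.R..
.P..
....

t=1: a0@(0,0):P a1@(0,3):R a2@(0,1):P a3@(1,3):P a4@(3,1):R
t=2: a0@(0,3):P a1@(0,2):R a2@(3,1):P a3@(0,3):P a4@(2,1):R
t=3: a0@(0,2):P a1@(0,1):R a2@(2,1):P a3@(0,2):P a4@(1,1):R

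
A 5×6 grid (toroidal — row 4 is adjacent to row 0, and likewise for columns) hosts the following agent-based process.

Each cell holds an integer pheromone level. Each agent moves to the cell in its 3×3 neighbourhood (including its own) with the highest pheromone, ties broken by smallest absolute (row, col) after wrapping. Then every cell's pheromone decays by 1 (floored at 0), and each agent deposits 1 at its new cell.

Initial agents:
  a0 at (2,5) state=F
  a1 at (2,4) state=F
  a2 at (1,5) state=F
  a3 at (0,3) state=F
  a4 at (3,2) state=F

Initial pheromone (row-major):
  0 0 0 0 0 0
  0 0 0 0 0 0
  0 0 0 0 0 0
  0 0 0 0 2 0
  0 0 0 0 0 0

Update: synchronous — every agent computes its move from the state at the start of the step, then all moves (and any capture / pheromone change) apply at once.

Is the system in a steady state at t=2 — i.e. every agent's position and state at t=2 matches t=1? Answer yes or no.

t=1: a0@(3,4) a1@(3,4) a2@(0,0) a3@(0,2) a4@(2,1) | pheromone: 1 0 1 0 0 0 / 0 0 0 0 0 0 / 0 1 0 0 0 0 / 0 0 0 0 3 0 / 0 0 0 0 0 0
t=2: a0@(3,4) a1@(3,4) a2@(0,0) a3@(0,2) a4@(2,1) | pheromone: 1 0 1 0 0 0 / 0 0 0 0 0 0 / 0 1 0 0 0 0 / 0 0 0 0 4 0 / 0 0 0 0 0 0

yes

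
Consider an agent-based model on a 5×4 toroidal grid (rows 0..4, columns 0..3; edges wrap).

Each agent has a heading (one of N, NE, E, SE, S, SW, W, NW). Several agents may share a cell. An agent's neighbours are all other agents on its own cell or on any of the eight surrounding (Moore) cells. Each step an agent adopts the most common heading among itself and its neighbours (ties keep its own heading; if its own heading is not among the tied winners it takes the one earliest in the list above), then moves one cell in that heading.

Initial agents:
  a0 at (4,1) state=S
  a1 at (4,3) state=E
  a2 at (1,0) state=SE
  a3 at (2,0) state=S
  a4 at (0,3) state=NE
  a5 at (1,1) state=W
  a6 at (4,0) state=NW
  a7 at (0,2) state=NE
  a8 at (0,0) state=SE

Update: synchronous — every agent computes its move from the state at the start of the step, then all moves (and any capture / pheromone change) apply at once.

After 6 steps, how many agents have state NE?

t=1: a0@(0,1):S a1@(3,0):NE a2@(2,1):SE a3@(3,0):S a4@(4,0):NE a5@(2,2):SE a6@(3,3):NW a7@(4,3):NE a8@(1,1):SE
t=2: a0@(1,1):S a1@(2,1):NE a2@(3,2):SE a3@(2,1):NE a4@(3,1):NE a5@(3,3):SE a6@(2,0):NE a7@(3,0):NE a8@(2,2):SE
t=3: a0@(0,2):NE a1@(1,2):NE a2@(4,3):SE a3@(1,2):NE a4@(2,2):NE a5@(4,0):SE a6@(1,1):NE a7@(2,1):NE a8@(3,3):SE
t=4: a0@(4,3):NE a1@(0,3):NE a2@(0,0):SE a3@(0,3):NE a4@(1,3):NE a5@(0,1):SE a6@(0,2):NE a7@(1,2):NE a8@(4,0):SE
t=5: a0@(3,0):NE a1@(4,0):NE a2@(4,1):NE a3@(4,0):NE a4@(0,0):NE a5@(1,2):SE a6@(4,3):NE a7@(0,3):NE a8@(0,1):SE
t=6: a0@(2,1):NE a1@(3,1):NE a2@(3,2):NE a3@(3,1):NE a4@(4,1):NE a5@(2,3):SE a6@(3,0):NE a7@(4,0):NE a8@(4,2):NE

8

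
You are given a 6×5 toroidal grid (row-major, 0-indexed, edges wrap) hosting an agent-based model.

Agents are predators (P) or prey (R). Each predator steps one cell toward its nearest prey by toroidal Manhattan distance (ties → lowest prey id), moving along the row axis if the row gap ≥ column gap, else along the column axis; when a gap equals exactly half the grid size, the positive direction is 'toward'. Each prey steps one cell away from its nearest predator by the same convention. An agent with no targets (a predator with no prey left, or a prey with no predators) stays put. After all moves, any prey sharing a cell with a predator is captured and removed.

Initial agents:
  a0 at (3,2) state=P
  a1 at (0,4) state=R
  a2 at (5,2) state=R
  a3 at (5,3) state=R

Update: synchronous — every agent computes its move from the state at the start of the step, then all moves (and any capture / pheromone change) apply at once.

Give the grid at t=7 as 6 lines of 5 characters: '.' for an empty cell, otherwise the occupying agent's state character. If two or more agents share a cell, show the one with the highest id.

.....
.....
..RR.
.....
.....
R.P..

t=1: a0@(4,2):P a1@(5,4):R a2@(0,2):R a3@(0,3):R
t=2: a0@(5,2):P a1@(5,0):R a2@(1,2):R a3@(1,3):R
t=3: a0@(5,1):P a1@(5,4):R a2@(2,2):R a3@(2,3):R
t=4: a0@(5,0):P a1@(5,3):R a2@(1,2):R a3@(1,3):R
t=5: a0@(5,4):P a1@(5,2):R a2@(2,2):R a3@(2,3):R
t=6: a0@(5,3):P a1@(5,1):R a2@(1,2):R a3@(1,3):R
t=7: a0@(5,2):P a1@(5,0):R a2@(2,2):R a3@(2,3):R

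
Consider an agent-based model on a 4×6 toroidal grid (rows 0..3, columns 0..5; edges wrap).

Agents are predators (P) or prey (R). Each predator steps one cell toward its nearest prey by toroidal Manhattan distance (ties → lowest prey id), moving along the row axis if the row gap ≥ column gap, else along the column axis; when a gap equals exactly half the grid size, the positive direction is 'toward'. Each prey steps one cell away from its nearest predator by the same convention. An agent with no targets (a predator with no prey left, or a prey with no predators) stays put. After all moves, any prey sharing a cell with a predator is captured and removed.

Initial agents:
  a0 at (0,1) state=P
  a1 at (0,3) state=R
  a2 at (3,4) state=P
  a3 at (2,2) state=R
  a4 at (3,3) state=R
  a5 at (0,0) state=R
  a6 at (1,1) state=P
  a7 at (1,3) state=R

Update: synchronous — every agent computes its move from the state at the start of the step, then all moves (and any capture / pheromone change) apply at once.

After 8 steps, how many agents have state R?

0

t=1: a0@(0,0):P a1@(0,4):R a2@(3,3):P a3@(3,2):R a4@(3,2):R a5@(0,5):R a6@(2,1):P a7@(1,4):R
t=2: a0@(0,5):P a1@(0,3):R a2@(3,2):P a5@(0,4):R a6@(3,1):P a7@(1,3):R
t=3: a0@(0,4):P a2@(0,2):P a5@(0,3):R a6@(3,2):P a7@(1,2):R
t=4: a0@(0,3):P a2@(0,3):P a6@(0,2):P a7@(2,2):R
t=5: a0@(1,3):P a2@(1,3):P a6@(1,2):P
t=6: (unchanged — steady state)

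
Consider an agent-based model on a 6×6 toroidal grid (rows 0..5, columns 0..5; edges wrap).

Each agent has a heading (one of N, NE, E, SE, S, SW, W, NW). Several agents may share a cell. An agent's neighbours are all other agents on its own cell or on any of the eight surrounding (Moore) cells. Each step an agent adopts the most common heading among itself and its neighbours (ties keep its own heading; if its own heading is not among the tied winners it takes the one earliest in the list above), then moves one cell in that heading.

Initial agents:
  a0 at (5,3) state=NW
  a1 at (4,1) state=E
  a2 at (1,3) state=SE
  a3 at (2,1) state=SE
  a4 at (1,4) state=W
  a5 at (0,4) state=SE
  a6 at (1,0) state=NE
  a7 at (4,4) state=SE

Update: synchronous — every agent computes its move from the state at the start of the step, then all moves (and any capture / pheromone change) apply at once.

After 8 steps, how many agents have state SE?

6

t=1: a0@(0,4):SE a1@(4,2):E a2@(2,4):SE a3@(3,2):SE a4@(2,5):SE a5@(1,5):SE a6@(0,1):NE a7@(5,5):SE
t=2: a0@(1,5):SE a1@(4,3):E a2@(3,5):SE a3@(4,3):SE a4@(3,0):SE a5@(2,0):SE a6@(5,2):NE a7@(0,0):SE
t=3: a0@(2,0):SE a1@(4,4):E a2@(4,0):SE a3@(5,4):SE a4@(4,1):SE a5@(3,1):SE a6@(4,3):NE a7@(1,1):SE
t=4: a0@(3,1):SE a1@(4,5):E a2@(5,1):SE a3@(0,5):SE a4@(5,2):SE a5@(4,2):SE a6@(3,4):NE a7@(2,2):SE
t=5: a0@(4,2):SE a1@(4,0):E a2@(0,2):SE a3@(1,0):SE a4@(0,3):SE a5@(5,3):SE a6@(2,5):NE a7@(3,3):SE
t=6: a0@(5,3):SE a1@(4,1):E a2@(1,3):SE a3@(2,1):SE a4@(1,4):SE a5@(0,4):SE a6@(1,0):NE a7@(4,4):SE
t=7: a0@(0,4):SE a1@(4,2):E a2@(2,4):SE a3@(3,2):SE a4@(2,5):SE a5@(1,5):SE a6@(0,1):NE a7@(5,5):SE
t=8: a0@(1,5):SE a1@(4,3):E a2@(3,5):SE a3@(4,3):SE a4@(3,0):SE a5@(2,0):SE a6@(5,2):NE a7@(0,0):SE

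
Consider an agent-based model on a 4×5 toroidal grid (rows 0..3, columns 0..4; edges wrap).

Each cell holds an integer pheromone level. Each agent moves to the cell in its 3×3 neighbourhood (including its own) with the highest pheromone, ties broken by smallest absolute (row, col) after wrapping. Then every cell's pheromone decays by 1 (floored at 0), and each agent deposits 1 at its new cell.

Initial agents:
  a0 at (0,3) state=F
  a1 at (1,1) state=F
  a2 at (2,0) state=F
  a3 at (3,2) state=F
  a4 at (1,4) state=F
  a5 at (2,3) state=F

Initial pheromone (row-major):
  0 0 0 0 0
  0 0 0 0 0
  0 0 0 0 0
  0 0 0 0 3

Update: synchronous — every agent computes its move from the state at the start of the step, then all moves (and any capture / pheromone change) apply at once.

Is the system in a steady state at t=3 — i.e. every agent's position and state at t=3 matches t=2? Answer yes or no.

t=1: a0@(3,4) a1@(0,0) a2@(3,4) a3@(0,1) a4@(0,0) a5@(3,4) | pheromone: 2 1 0 0 0 / 0 0 0 0 0 / 0 0 0 0 0 / 0 0 0 0 5
t=2: a0@(3,4) a1@(3,4) a2@(3,4) a3@(0,0) a4@(3,4) a5@(3,4) | pheromone: 2 0 0 0 0 / 0 0 0 0 0 / 0 0 0 0 0 / 0 0 0 0 9
t=3: a0@(3,4) a1@(3,4) a2@(3,4) a3@(3,4) a4@(3,4) a5@(3,4) | pheromone: 1 0 0 0 0 / 0 0 0 0 0 / 0 0 0 0 0 / 0 0 0 0 14

no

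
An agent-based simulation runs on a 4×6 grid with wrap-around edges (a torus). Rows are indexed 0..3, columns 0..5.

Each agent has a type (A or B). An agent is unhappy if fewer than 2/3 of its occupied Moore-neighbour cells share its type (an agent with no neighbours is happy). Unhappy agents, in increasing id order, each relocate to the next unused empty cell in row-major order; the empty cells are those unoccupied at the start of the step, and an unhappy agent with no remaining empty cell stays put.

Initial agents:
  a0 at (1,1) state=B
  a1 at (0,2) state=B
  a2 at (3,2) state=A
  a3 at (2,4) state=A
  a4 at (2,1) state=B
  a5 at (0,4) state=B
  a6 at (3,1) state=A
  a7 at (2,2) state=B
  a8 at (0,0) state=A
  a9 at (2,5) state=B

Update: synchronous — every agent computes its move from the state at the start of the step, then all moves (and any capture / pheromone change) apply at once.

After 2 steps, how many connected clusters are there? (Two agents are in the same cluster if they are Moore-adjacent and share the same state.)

6

t=1: a0@(1,1):B a1@(0,1):B a2@(0,3):A a3@(0,5):A a4@(1,0):B a5@(0,4):B a6@(1,2):A a7@(1,3):B a8@(1,4):A a9@(1,5):B
t=2: a0@(1,1):B a1@(0,1):B a2@(0,0):A a3@(0,2):A a4@(1,0):B a5@(2,0):B a6@(2,1):A a7@(2,2):B a8@(2,3):A a9@(2,4):B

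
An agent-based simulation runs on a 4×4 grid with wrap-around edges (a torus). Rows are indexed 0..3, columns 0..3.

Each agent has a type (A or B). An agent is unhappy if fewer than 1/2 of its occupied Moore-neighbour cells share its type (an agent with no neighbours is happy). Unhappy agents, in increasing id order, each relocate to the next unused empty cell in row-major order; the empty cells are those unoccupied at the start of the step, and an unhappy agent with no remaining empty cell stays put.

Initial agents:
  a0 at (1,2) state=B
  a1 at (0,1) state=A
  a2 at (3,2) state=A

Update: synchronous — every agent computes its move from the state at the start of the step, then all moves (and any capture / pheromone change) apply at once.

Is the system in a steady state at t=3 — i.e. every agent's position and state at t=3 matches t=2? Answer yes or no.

t=1: a0@(0,0):B a1@(0,1):A a2@(3,2):A
t=2: a0@(0,2):B a1@(0,1):A a2@(3,2):A
t=3: a0@(0,0):B a1@(0,1):A a2@(3,2):A

no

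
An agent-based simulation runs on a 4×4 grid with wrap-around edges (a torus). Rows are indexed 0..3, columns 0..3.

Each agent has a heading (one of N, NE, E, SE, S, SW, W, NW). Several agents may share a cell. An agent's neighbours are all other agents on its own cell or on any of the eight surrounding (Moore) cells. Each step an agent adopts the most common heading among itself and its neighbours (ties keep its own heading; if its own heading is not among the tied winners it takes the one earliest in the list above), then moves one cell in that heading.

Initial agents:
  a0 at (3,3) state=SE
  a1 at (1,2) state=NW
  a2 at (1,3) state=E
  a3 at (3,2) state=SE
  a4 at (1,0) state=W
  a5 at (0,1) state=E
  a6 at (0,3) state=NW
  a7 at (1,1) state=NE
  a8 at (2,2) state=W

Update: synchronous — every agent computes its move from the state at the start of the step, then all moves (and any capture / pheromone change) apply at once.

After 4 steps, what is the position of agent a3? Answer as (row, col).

t=1: a0@(0,0):SE a1@(0,1):NW a2@(1,2):W a3@(0,3):SE a4@(1,1):E a5@(0,2):E a6@(3,2):NW a7@(1,0):W a8@(3,3):SE
t=2: a0@(1,1):SE a1@(3,0):NW a2@(1,3):E a3@(1,0):SE a4@(1,2):E a5@(0,3):E a6@(2,1):NW a7@(2,1):SE a8@(0,0):SE
t=3: a0@(2,2):SE a1@(2,3):NW a2@(1,0):E a3@(2,1):SE a4@(1,3):E a5@(0,0):E a6@(3,2):SE a7@(3,2):SE a8@(1,1):SE
t=4: a0@(3,3):SE a1@(3,0):SE a2@(1,1):E a3@(3,2):SE a4@(1,0):E a5@(0,1):E a6@(0,3):SE a7@(0,3):SE a8@(2,2):SE

(3, 2)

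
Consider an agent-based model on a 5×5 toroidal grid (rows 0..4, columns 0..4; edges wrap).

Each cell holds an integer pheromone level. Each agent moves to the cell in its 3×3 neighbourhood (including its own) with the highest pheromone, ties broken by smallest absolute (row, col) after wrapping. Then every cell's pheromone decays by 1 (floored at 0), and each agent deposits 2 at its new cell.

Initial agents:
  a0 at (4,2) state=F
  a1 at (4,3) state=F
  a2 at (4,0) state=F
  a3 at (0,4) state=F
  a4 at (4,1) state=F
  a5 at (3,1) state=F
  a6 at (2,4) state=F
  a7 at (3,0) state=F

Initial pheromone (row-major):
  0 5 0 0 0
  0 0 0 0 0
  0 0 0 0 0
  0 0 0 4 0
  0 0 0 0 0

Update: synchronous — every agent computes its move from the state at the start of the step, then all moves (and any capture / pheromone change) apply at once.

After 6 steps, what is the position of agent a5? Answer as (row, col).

t=1: a0@(0,1) a1@(3,3) a2@(0,1) a3@(0,0) a4@(0,1) a5@(2,0) a6@(3,3) a7@(2,0) | pheromone: 2 10 0 0 0 / 0 0 0 0 0 / 4 0 0 0 0 / 0 0 0 7 0 / 0 0 0 0 0
t=2: a0@(0,1) a1@(3,3) a2@(0,1) a3@(0,1) a4@(0,1) a5@(2,0) a6@(3,3) a7@(2,0) | pheromone: 1 17 0 0 0 / 0 0 0 0 0 / 7 0 0 0 0 / 0 0 0 10 0 / 0 0 0 0 0
t=3: a0@(0,1) a1@(3,3) a2@(0,1) a3@(0,1) a4@(0,1) a5@(2,0) a6@(3,3) a7@(2,0) | pheromone: 0 24 0 0 0 / 0 0 0 0 0 / 10 0 0 0 0 / 0 0 0 13 0 / 0 0 0 0 0
t=4: a0@(0,1) a1@(3,3) a2@(0,1) a3@(0,1) a4@(0,1) a5@(2,0) a6@(3,3) a7@(2,0) | pheromone: 0 31 0 0 0 / 0 0 0 0 0 / 13 0 0 0 0 / 0 0 0 16 0 / 0 0 0 0 0
t=5: a0@(0,1) a1@(3,3) a2@(0,1) a3@(0,1) a4@(0,1) a5@(2,0) a6@(3,3) a7@(2,0) | pheromone: 0 38 0 0 0 / 0 0 0 0 0 / 16 0 0 0 0 / 0 0 0 19 0 / 0 0 0 0 0
t=6: a0@(0,1) a1@(3,3) a2@(0,1) a3@(0,1) a4@(0,1) a5@(2,0) a6@(3,3) a7@(2,0) | pheromone: 0 45 0 0 0 / 0 0 0 0 0 / 19 0 0 0 0 / 0 0 0 22 0 / 0 0 0 0 0

(2, 0)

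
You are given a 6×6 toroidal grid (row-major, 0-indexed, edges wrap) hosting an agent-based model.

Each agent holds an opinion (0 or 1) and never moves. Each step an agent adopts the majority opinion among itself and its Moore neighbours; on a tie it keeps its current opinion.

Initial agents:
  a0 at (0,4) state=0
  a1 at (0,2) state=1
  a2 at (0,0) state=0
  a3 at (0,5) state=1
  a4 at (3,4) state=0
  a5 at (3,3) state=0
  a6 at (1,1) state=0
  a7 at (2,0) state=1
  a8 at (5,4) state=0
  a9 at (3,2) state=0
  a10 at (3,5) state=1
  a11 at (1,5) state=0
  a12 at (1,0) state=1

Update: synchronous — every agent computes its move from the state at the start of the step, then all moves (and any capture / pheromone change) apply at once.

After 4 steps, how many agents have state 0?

8

t=1: a0@(0,4):0 a1@(0,2):1 a2@(0,0):0 a3@(0,5):0 a4@(3,4):0 a5@(3,3):0 a6@(1,1):1 a7@(2,0):1 a8@(5,4):0 a9@(3,2):0 a10@(3,5):1 a11@(1,5):0 a12@(1,0):1
t=2: (unchanged — steady state)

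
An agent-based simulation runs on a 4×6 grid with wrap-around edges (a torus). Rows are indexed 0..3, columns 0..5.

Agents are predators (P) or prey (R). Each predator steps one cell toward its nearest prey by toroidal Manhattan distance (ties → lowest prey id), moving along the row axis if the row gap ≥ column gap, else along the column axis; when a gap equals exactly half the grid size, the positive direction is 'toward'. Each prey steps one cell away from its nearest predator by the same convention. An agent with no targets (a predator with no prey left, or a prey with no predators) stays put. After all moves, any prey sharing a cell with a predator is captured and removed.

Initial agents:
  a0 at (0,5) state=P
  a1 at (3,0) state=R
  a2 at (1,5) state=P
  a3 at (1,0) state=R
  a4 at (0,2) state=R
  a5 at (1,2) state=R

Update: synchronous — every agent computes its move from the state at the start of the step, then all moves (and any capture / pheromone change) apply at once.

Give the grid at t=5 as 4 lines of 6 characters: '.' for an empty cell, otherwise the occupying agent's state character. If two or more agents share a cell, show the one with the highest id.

..R...
P....P
RR....
......

t=1: a0@(3,5):P a1@(2,0):R a2@(1,0):P a3@(1,1):R a4@(0,1):R a5@(1,1):R
t=2: a0@(2,5):P a1@(3,0):R a2@(2,0):P a3@(1,2):R a4@(3,1):R a5@(1,2):R
t=3: a0@(3,5):P a1@(0,0):R a2@(3,0):P a3@(1,3):R a4@(0,1):R a5@(1,3):R
t=4: a0@(0,5):P a1@(1,0):R a2@(0,0):P a3@(0,3):R a4@(1,1):R a5@(0,3):R
t=5: a0@(1,5):P a1@(2,0):R a2@(1,0):P a3@(0,2):R a4@(2,1):R a5@(0,2):R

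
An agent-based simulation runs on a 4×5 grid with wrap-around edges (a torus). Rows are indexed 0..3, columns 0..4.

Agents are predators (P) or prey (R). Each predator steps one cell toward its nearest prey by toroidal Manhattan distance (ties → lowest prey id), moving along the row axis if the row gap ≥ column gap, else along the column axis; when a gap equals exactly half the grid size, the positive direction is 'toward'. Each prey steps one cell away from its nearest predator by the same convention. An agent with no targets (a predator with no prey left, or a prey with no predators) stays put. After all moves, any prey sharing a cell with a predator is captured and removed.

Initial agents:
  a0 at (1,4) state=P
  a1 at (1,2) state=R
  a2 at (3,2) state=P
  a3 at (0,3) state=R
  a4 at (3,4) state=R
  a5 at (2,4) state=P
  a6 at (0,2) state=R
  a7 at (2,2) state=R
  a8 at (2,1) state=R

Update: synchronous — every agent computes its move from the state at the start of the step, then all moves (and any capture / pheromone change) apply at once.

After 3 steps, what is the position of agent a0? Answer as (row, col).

t=1: a0@(1,3):P a1@(1,1):R a2@(0,2):P a3@(3,3):R a4@(0,4):R a5@(3,4):P a6@(1,2):R a7@(1,2):R a8@(1,1):R
t=2: a0@(1,2):P a1@(1,0):R a2@(1,2):P a3@(3,2):R a4@(1,4):R a5@(3,3):P a6@(1,1):R a7@(1,1):R a8@(1,0):R
t=3: a0@(1,1):P a1@(1,4):R a2@(1,1):P a3@(3,1):R a4@(1,0):R a5@(3,2):P a6@(1,0):R a7@(1,0):R a8@(1,4):R

(1, 1)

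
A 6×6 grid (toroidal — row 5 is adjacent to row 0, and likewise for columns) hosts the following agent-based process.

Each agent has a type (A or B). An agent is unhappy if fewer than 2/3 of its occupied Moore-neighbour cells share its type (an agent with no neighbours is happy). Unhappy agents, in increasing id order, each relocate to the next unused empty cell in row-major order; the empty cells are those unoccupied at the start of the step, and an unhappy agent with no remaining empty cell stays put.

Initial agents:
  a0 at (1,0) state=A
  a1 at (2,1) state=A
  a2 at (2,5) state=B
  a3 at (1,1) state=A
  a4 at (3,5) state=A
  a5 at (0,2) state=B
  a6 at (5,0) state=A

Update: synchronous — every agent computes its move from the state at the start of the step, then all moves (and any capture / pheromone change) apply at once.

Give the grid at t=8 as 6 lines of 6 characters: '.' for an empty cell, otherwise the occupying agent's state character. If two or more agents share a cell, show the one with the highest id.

.AABB.
.AA...
.A....
......
......
......

t=1: a0@(1,0):A a1@(2,1):A a2@(0,0):B a3@(1,1):A a4@(0,1):A a5@(0,3):B a6@(5,0):A
t=2: a0@(1,0):A a1@(2,1):A a2@(0,2):B a3@(1,1):A a4@(0,1):A a5@(0,3):B a6@(0,4):A
t=3: a0@(1,0):A a1@(2,1):A a2@(0,0):B a3@(1,1):A a4@(0,1):A a5@(0,5):B a6@(1,2):A
t=4: a0@(0,2):A a1@(2,1):A a2@(0,3):B a3@(1,1):A a4@(0,1):A a5@(0,4):B a6@(1,2):A
t=5: a0@(0,2):A a1@(2,1):A a2@(0,0):B a3@(1,1):A a4@(0,1):A a5@(0,4):B a6@(1,2):A
t=6: a0@(0,2):A a1@(2,1):A a2@(0,3):B a3@(1,1):A a4@(0,1):A a5@(0,4):B a6@(1,2):A
t=7: a0@(0,2):A a1@(2,1):A a2@(0,0):B a3@(1,1):A a4@(0,1):A a5@(0,4):B a6@(1,2):A
t=8: a0@(0,2):A a1@(2,1):A a2@(0,3):B a3@(1,1):A a4@(0,1):A a5@(0,4):B a6@(1,2):A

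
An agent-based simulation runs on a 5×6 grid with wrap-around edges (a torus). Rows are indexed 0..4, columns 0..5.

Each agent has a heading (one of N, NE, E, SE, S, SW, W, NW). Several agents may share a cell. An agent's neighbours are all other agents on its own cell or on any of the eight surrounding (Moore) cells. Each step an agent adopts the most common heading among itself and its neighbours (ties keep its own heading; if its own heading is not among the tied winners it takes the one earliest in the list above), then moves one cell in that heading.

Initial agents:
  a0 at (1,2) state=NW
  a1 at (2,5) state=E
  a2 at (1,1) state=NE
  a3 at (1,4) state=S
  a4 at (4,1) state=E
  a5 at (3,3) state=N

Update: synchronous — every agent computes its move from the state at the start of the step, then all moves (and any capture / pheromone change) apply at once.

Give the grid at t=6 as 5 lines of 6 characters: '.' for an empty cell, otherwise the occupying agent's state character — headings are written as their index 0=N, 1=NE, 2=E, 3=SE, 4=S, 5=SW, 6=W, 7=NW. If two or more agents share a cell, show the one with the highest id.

.17...
......
...042
......
.2....

t=1: a0@(0,1):NW a1@(2,0):E a2@(0,2):NE a3@(2,4):S a4@(4,2):E a5@(2,3):N
t=2: a0@(4,0):NW a1@(2,1):E a2@(4,3):NE a3@(3,4):S a4@(4,3):E a5@(1,3):N
t=3: a0@(3,5):NW a1@(2,2):E a2@(3,4):NE a3@(4,4):S a4@(4,4):E a5@(0,3):N
t=4: a0@(2,4):NW a1@(2,3):E a2@(2,5):NE a3@(0,4):S a4@(4,5):E a5@(4,3):N
t=5: a0@(1,3):NW a1@(2,4):E a2@(1,0):NE a3@(1,4):S a4@(4,0):E a5@(3,3):N
t=6: a0@(0,2):NW a1@(2,5):E a2@(0,1):NE a3@(2,4):S a4@(4,1):E a5@(2,3):N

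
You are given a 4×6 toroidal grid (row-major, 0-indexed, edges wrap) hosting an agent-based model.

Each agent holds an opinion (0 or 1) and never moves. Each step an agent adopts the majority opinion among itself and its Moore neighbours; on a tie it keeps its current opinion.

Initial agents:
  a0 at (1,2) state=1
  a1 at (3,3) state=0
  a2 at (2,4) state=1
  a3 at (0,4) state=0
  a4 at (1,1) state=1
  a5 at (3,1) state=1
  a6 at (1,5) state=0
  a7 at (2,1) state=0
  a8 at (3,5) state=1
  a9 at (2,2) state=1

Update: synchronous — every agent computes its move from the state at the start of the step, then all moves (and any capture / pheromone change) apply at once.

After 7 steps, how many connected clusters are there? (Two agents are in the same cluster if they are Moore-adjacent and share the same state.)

t=1: a0@(1,2):1 a1@(3,3):0 a2@(2,4):1 a3@(0,4):0 a4@(1,1):1 a5@(3,1):1 a6@(1,5):0 a7@(2,1):1 a8@(3,5):1 a9@(2,2):1
t=2: (unchanged — steady state)

3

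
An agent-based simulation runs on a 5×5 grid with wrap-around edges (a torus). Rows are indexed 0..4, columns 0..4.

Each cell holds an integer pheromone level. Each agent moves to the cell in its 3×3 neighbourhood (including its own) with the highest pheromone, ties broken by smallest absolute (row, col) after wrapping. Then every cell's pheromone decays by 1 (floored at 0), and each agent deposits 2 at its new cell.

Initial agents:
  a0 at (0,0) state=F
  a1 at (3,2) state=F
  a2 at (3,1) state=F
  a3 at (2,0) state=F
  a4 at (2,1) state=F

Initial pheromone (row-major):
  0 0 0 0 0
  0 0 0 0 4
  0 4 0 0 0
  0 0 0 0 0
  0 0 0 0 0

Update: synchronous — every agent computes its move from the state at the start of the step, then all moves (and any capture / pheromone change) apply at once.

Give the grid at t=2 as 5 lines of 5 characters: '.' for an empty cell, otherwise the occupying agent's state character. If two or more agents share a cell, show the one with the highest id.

.....
....F
.F...
.....
.....

t=1: a0@(1,4) a1@(2,1) a2@(2,1) a3@(1,4) a4@(2,1) | pheromone: 0 0 0 0 0 / 0 0 0 0 7 / 0 9 0 0 0 / 0 0 0 0 0 / 0 0 0 0 0
t=2: a0@(1,4) a1@(2,1) a2@(2,1) a3@(1,4) a4@(2,1) | pheromone: 0 0 0 0 0 / 0 0 0 0 10 / 0 14 0 0 0 / 0 0 0 0 0 / 0 0 0 0 0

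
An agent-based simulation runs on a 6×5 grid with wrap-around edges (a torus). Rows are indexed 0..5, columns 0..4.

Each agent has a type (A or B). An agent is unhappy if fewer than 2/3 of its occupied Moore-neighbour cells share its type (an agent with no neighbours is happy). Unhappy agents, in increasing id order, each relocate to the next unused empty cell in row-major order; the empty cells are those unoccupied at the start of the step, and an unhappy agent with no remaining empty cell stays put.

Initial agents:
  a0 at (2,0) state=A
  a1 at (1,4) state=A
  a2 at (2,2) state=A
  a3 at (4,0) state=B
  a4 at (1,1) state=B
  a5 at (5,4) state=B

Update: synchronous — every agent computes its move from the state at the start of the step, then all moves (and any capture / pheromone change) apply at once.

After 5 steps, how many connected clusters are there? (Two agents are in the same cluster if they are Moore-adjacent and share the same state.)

t=1: a0@(0,0):A a1@(1,4):A a2@(0,1):A a3@(4,0):B a4@(0,2):B a5@(5,4):B
t=2: a0@(0,0):A a1@(1,4):A a2@(0,3):A a3@(4,0):B a4@(0,4):B a5@(1,0):B
t=3: a0@(0,1):A a1@(0,2):A a2@(1,1):A a3@(4,0):B a4@(1,2):B a5@(1,3):B
t=4: a0@(0,1):A a1@(0,0):A a2@(1,1):A a3@(4,0):B a4@(0,3):B a5@(0,4):B
t=5: a0@(0,1):A a1@(0,0):A a2@(1,1):A a3@(4,0):B a4@(0,3):B a5@(0,2):B

3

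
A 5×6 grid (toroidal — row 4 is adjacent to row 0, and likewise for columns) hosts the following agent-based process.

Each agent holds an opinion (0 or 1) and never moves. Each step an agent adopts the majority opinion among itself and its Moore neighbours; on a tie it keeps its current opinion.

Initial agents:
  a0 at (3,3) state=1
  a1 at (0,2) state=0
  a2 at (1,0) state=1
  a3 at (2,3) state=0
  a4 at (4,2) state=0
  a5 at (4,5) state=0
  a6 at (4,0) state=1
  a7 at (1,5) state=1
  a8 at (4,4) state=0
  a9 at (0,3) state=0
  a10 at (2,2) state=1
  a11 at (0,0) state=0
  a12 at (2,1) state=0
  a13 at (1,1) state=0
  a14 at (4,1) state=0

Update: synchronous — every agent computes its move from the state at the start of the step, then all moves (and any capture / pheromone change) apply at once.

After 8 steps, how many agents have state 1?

0

t=1: a0@(3,3):0 a1@(0,2):0 a2@(1,0):0 a3@(2,3):1 a4@(4,2):0 a5@(4,5):0 a6@(4,0):0 a7@(1,5):1 a8@(4,4):0 a9@(0,3):0 a10@(2,2):0 a11@(0,0):0 a12@(2,1):0 a13@(1,1):0 a14@(4,1):0
t=2: a0@(3,3):0 a1@(0,2):0 a2@(1,0):0 a3@(2,3):0 a4@(4,2):0 a5@(4,5):0 a6@(4,0):0 a7@(1,5):0 a8@(4,4):0 a9@(0,3):0 a10@(2,2):0 a11@(0,0):0 a12@(2,1):0 a13@(1,1):0 a14@(4,1):0
t=3: (unchanged — steady state)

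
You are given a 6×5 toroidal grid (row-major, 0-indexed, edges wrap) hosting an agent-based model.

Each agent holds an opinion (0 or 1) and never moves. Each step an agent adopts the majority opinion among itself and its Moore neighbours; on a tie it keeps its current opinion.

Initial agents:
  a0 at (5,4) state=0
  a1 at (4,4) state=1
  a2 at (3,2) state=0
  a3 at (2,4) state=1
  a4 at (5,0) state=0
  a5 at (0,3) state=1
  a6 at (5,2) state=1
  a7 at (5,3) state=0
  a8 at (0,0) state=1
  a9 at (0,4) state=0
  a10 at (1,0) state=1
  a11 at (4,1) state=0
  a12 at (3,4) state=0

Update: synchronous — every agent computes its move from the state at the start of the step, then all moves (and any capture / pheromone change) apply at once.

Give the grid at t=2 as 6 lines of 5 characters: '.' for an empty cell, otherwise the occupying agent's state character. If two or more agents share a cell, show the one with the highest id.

t=1: a0@(5,4):0 a1@(4,4):0 a2@(3,2):0 a3@(2,4):1 a4@(5,0):0 a5@(0,3):0 a6@(5,2):1 a7@(5,3):0 a8@(0,0):0 a9@(0,4):0 a10@(1,0):1 a11@(4,1):0 a12@(3,4):1
t=2: a0@(5,4):0 a1@(4,4):0 a2@(3,2):0 a3@(2,4):1 a4@(5,0):0 a5@(0,3):0 a6@(5,2):0 a7@(5,3):0 a8@(0,0):0 a9@(0,4):0 a10@(1,0):1 a11@(4,1):0 a12@(3,4):1

0..00
1....
....1
..0.1
.0..0
0.000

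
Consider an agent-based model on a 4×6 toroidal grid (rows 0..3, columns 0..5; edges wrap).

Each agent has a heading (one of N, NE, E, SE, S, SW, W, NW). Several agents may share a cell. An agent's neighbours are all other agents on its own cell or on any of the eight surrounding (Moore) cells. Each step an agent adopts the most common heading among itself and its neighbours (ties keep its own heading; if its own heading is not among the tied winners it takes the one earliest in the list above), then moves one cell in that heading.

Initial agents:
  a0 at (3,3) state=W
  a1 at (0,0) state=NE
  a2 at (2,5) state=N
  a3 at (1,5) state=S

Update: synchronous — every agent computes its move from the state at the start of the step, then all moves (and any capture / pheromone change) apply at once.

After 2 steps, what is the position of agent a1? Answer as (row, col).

(2, 2)

t=1: a0@(3,2):W a1@(3,1):NE a2@(1,5):N a3@(2,5):S
t=2: a0@(3,1):W a1@(2,2):NE a2@(0,5):N a3@(3,5):S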